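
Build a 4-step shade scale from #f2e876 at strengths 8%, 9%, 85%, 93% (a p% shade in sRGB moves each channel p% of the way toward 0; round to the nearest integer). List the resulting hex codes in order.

#f2e876 is rgb(242, 232, 118).
8%: (242 − 19.36 = 222.64→223, 232 − 18.56 = 213.44→213, 118 − 9.44 = 108.56→109) → #dfd56d
9%: (242 − 21.78 = 220.22→220, 232 − 20.88 = 211.12→211, 118 − 10.62 = 107.38→107) → #dcd36b
85%: (242 − 205.7 = 36.3→36, 232 − 197.2 = 34.8→35, 118 − 100.3 = 17.7→18) → #242312
93%: (242 − 225.06 = 16.94→17, 232 − 215.76 = 16.24→16, 118 − 109.74 = 8.26→8) → #111008

#dfd56d, #dcd36b, #242312, #111008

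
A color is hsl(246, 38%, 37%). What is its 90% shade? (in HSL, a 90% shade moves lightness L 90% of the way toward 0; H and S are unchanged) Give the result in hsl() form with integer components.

L moves 90% from 37 toward 0: 37 − 33.3 = 3.7 → 4.
H and S are unchanged.

hsl(246, 38%, 4%)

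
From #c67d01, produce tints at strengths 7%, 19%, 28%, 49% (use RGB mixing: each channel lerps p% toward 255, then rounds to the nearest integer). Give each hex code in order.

#ca8613, #d19631, #d6a148, #e2bd7d

#c67d01 is rgb(198, 125, 1).
7%: (198 + 3.99 = 201.99→202, 125 + 9.1 = 134.1→134, 1 + 17.78 = 18.78→19) → #ca8613
19%: (198 + 10.83 = 208.83→209, 125 + 24.7 = 149.7→150, 1 + 48.26 = 49.26→49) → #d19631
28%: (198 + 15.96 = 213.96→214, 125 + 36.4 = 161.4→161, 1 + 71.12 = 72.12→72) → #d6a148
49%: (198 + 27.93 = 225.93→226, 125 + 63.7 = 188.7→189, 1 + 124.46 = 125.46→125) → #e2bd7d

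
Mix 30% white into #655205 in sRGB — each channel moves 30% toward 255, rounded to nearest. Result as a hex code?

#938650

#655205 is rgb(101, 82, 5).
Lerp each channel 30% toward 255:
  R: 101 + 0.3×(255−101) = 101 + 46.2 = 147.2 → 147
  G: 82 + 0.3×(255−82) = 82 + 51.9 = 133.9 → 134
  B: 5 + 0.3×(255−5) = 5 + 75 = 80 → 80
rgb(147, 134, 80) = #938650.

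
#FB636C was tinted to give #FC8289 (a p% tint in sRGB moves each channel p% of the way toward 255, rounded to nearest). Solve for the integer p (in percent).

20%

#FB636C is rgb(251, 99, 108); #FC8289 is rgb(252, 130, 137).
On the G channel (widest range): 130 ≈ 99 + (p/100)(255 − 99), so p ≈ 100×(130 − 99)/(255 − 99) = 3100/156 = 19.87.
p = 20 reproduces all three channels after rounding.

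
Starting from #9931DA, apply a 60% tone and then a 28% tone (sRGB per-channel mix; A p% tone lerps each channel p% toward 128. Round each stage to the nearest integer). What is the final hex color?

#9931DA is rgb(153, 49, 218).
Lerp each channel 60% toward 128:
  R: 153 − 15 = 138 → 138
  G: 49 + 0.6×(128−49) = 49 + 47.4 = 96.4 → 96
  B: 218 + 0.6×(128−218) = 218 − 54 = 164 → 164
After the tone: rgb(138, 96, 164) = #8A60A4.
A 28% tone moves each channel 28% toward 128:
  R: 138 − 2.8 = 135.2 → 135
  G: 96 + 8.96 = 104.96 → 105
  B: 164 − 10.08 = 153.92 → 154
rgb(135, 105, 154) = #87699A.

#87699A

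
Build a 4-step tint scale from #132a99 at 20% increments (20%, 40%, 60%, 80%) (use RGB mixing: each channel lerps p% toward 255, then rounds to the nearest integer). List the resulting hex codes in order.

#132a99 is rgb(19, 42, 153).
20%: (19 + 47.2 = 66.2→66, 42 + 42.6 = 84.6→85, 153 + 20.4 = 173.4→173) → #4255ad
40%: (19 + 94.4 = 113.4→113, 42 + 85.2 = 127.2→127, 153 + 40.8 = 193.8→194) → #717fc2
60%: (19 + 141.6 = 160.6→161, 42 + 127.8 = 169.8→170, 153 + 61.2 = 214.2→214) → #a1aad6
80%: (19 + 188.8 = 207.8→208, 42 + 170.4 = 212.4→212, 153 + 81.6 = 234.6→235) → #d0d4eb

#4255ad, #717fc2, #a1aad6, #d0d4eb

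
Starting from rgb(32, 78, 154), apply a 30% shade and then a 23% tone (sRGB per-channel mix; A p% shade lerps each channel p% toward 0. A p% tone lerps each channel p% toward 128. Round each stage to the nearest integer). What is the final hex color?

#2E4871

Lerp each channel 30% toward 0:
  R: 32 − 9.6 = 22.4 → 22
  G: 78 − 23.4 = 54.6 → 55
  B: 154 + 0.3×(0−154) = 154 − 46.2 = 107.8 → 108
After the shade: rgb(22, 55, 108) = #16376C.
Per channel, c → c + 0.23(128 − c):
  R: 22 + 24.38 = 46.38 → 46
  G: 55 + 0.23×(128−55) = 55 + 16.79 = 71.79 → 72
  B: 108 + 0.23×(128−108) = 108 + 4.6 = 112.6 → 113
rgb(46, 72, 113) = #2E4871.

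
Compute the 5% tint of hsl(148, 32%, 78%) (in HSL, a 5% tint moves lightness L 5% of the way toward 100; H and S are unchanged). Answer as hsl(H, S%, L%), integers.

hsl(148, 32%, 79%)

L moves 5% from 78 toward 100: 78 + 1.1 = 79.1 → 79.
H and S are unchanged.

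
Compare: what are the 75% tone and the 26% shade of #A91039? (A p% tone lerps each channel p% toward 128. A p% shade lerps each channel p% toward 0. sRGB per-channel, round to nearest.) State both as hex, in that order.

#A91039 is rgb(169, 16, 57).
75% tone:
  R: 169 + 0.75×(128−169) = 169 − 30.75 = 138.25 → 138
  G: 16 + 0.75×(128−16) = 16 + 84 = 100 → 100
  B: 57 + 0.75×(128−57) = 57 + 53.25 = 110.25 → 110
  → #8A646E
26% shade:
  R: 169 + 0.26×(0−169) = 169 − 43.94 = 125.06 → 125
  G: 16 + 0.26×(0−16) = 16 − 4.16 = 11.84 → 12
  B: 57 + 0.26×(0−57) = 57 − 14.82 = 42.18 → 42
  → #7D0C2A

#8A646E, #7D0C2A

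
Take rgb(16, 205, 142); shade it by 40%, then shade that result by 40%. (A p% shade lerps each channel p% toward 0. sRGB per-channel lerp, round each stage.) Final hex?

#064a33

A 40% shade moves each channel 40% toward 0:
  R: 16 + 0.4×(0−16) = 16 − 6.4 = 9.6 → 10
  G: 205 − 82 = 123 → 123
  B: 142 − 56.8 = 85.2 → 85
After the shade: rgb(10, 123, 85) = #0a7b55.
A 40% shade moves each channel 40% toward 0:
  R: 10 + 0.4×(0−10) = 10 − 4 = 6 → 6
  G: 123 + 0.4×(0−123) = 123 − 49.2 = 73.8 → 74
  B: 85 − 34 = 51 → 51
rgb(6, 74, 51) = #064a33.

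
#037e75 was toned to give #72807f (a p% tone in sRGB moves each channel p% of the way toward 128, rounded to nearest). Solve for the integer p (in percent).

#037e75 is rgb(3, 126, 117); #72807f is rgb(114, 128, 127).
On the R channel (widest range): 114 ≈ 3 + (p/100)(128 − 3), so p ≈ 100×(114 − 3)/(128 − 3) = 11100/125 = 88.80.
p = 89 reproduces all three channels after rounding.

89%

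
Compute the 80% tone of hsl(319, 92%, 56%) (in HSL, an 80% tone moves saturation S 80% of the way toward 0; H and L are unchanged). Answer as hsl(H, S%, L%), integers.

S moves 80% from 92 toward 0: 92 − 73.6 = 18.4 → 18.
H and L are unchanged.

hsl(319, 18%, 56%)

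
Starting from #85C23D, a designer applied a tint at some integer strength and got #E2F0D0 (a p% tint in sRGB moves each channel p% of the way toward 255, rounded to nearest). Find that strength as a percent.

#85C23D is rgb(133, 194, 61); #E2F0D0 is rgb(226, 240, 208).
On the B channel (widest range): 208 ≈ 61 + (p/100)(255 − 61), so p ≈ 100×(208 − 61)/(255 − 61) = 14700/194 = 75.77.
p = 76 reproduces all three channels after rounding.

76%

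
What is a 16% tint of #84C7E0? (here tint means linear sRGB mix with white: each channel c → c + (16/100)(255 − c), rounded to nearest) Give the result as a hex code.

#98D0E5

#84C7E0 is rgb(132, 199, 224).
Per channel, c → c + 0.16(255 − c):
  R: 132 + 0.16×(255−132) = 132 + 19.68 = 151.68 → 152
  G: 199 + 0.16×(255−199) = 199 + 8.96 = 207.96 → 208
  B: 224 + 0.16×(255−224) = 224 + 4.96 = 228.96 → 229
rgb(152, 208, 229) = #98D0E5.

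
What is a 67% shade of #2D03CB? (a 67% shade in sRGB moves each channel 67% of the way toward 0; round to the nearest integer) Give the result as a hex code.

#2D03CB is rgb(45, 3, 203).
Per channel, c → c + 0.67(0 − c):
  R: 45 − 30.15 = 14.85 → 15
  G: 3 + 0.67×(0−3) = 3 − 2.01 = 0.99 → 1
  B: 203 − 136.01 = 66.99 → 67
rgb(15, 1, 67) = #0F0143.

#0F0143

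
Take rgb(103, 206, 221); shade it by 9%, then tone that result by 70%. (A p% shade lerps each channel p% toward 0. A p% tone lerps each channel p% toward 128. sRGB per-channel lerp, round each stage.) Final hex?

#769296

Lerp each channel 9% toward 0:
  R: 103 + 0.09×(0−103) = 103 − 9.27 = 93.73 → 94
  G: 206 − 18.54 = 187.46 → 187
  B: 221 − 19.89 = 201.11 → 201
After the shade: rgb(94, 187, 201) = #5EBBC9.
Lerp each channel 70% toward 128:
  R: 94 + 23.8 = 117.8 → 118
  G: 187 − 41.3 = 145.7 → 146
  B: 201 + 0.7×(128−201) = 201 − 51.1 = 149.9 → 150
rgb(118, 146, 150) = #769296.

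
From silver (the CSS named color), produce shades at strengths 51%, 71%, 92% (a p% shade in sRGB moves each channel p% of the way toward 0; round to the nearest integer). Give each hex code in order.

#5e5e5e, #383838, #0f0f0f

CSS silver is rgb(192, 192, 192).
51%: (192 − 97.92 = 94.08→94, 192 − 97.92 = 94.08→94, 192 − 97.92 = 94.08→94) → #5e5e5e
71%: (192 − 136.32 = 55.68→56, 192 − 136.32 = 55.68→56, 192 − 136.32 = 55.68→56) → #383838
92%: (192 − 176.64 = 15.36→15, 192 − 176.64 = 15.36→15, 192 − 176.64 = 15.36→15) → #0f0f0f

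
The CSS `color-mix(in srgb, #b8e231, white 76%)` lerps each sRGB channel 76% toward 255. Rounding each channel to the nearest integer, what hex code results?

#eef8ce

#b8e231 is rgb(184, 226, 49).
Per channel, c → c + 0.76(255 − c):
  R: 184 + 0.76×(255−184) = 184 + 53.96 = 237.96 → 238
  G: 226 + 22.04 = 248.04 → 248
  B: 49 + 156.56 = 205.56 → 206
rgb(238, 248, 206) = #eef8ce.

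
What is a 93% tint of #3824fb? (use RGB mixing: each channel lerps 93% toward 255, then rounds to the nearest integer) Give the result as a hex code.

#f1f0ff

#3824fb is rgb(56, 36, 251).
Per channel, c → c + 0.93(255 − c):
  R: 56 + 0.93×(255−56) = 56 + 185.07 = 241.07 → 241
  G: 36 + 0.93×(255−36) = 36 + 203.67 = 239.67 → 240
  B: 251 + 0.93×(255−251) = 251 + 3.72 = 254.72 → 255
rgb(241, 240, 255) = #f1f0ff.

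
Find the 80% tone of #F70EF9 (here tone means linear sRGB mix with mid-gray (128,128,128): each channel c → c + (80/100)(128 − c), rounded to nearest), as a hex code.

#F70EF9 is rgb(247, 14, 249).
Per channel, c → c + 0.8(128 − c):
  R: 247 + 0.8×(128−247) = 247 − 95.2 = 151.8 → 152
  G: 14 + 0.8×(128−14) = 14 + 91.2 = 105.2 → 105
  B: 249 + 0.8×(128−249) = 249 − 96.8 = 152.2 → 152
rgb(152, 105, 152) = #986998.

#986998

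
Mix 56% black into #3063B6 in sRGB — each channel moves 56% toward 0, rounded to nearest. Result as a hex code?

#3063B6 is rgb(48, 99, 182).
A 56% shade moves each channel 56% toward 0:
  R: 48 + 0.56×(0−48) = 48 − 26.88 = 21.12 → 21
  G: 99 + 0.56×(0−99) = 99 − 55.44 = 43.56 → 44
  B: 182 + 0.56×(0−182) = 182 − 101.92 = 80.08 → 80
rgb(21, 44, 80) = #152C50.

#152C50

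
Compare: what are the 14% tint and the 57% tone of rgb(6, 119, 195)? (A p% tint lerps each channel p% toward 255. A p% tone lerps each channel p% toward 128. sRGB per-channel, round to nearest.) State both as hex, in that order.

14% tint:
  R: 6 + 0.14×(255−6) = 6 + 34.86 = 40.86 → 41
  G: 119 + 0.14×(255−119) = 119 + 19.04 = 138.04 → 138
  B: 195 + 8.4 = 203.4 → 203
  → #298ACB
57% tone:
  R: 6 + 69.54 = 75.54 → 76
  G: 119 + 5.13 = 124.13 → 124
  B: 195 + 0.57×(128−195) = 195 − 38.19 = 156.81 → 157
  → #4C7C9D

#298ACB, #4C7C9D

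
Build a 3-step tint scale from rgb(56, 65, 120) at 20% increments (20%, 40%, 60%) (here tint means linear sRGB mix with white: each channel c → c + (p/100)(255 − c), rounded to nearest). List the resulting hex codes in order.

#606793, #888DAE, #AFB3C9

20%: (56 + 39.8 = 95.8→96, 65 + 38 = 103→103, 120 + 27 = 147→147) → #606793
40%: (56 + 79.6 = 135.6→136, 65 + 76 = 141→141, 120 + 54 = 174→174) → #888DAE
60%: (56 + 119.4 = 175.4→175, 65 + 114 = 179→179, 120 + 81 = 201→201) → #AFB3C9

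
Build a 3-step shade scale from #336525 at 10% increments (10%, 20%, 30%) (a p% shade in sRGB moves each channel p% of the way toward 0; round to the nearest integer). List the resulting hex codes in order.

#336525 is rgb(51, 101, 37).
10%: (51 − 5.1 = 45.9→46, 101 − 10.1 = 90.9→91, 37 − 3.7 = 33.3→33) → #2e5b21
20%: (51 − 10.2 = 40.8→41, 101 − 20.2 = 80.8→81, 37 − 7.4 = 29.6→30) → #29511e
30%: (51 − 15.3 = 35.7→36, 101 − 30.3 = 70.7→71, 37 − 11.1 = 25.9→26) → #24471a

#2e5b21, #29511e, #24471a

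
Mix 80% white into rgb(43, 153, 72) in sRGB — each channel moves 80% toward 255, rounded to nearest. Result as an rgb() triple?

rgb(213, 235, 218)

Lerp each channel 80% toward 255:
  R: 43 + 0.8×(255−43) = 43 + 169.6 = 212.6 → 213
  G: 153 + 81.6 = 234.6 → 235
  B: 72 + 0.8×(255−72) = 72 + 146.4 = 218.4 → 218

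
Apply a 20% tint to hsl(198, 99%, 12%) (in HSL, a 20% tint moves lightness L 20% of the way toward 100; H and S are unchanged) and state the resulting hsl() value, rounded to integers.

hsl(198, 99%, 30%)

L moves 20% from 12 toward 100: 12 + 17.6 = 29.6 → 30.
H and S are unchanged.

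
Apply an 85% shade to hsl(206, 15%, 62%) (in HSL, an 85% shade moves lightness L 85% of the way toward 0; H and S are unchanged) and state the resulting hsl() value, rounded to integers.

hsl(206, 15%, 9%)

L moves 85% from 62 toward 0: 62 − 52.7 = 9.3 → 9.
H and S are unchanged.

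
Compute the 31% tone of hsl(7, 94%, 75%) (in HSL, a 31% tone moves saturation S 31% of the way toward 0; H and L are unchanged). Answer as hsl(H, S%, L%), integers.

S moves 31% from 94 toward 0: 94 − 29.14 = 64.86 → 65.
H and L are unchanged.

hsl(7, 65%, 75%)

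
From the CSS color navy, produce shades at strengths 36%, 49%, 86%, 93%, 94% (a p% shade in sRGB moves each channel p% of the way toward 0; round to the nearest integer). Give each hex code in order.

#000052, #000041, #000012, #000009, #000008

CSS navy is rgb(0, 0, 128).
36%: (0→0, 0→0, 128 − 46.08 = 81.92→82) → #000052
49%: (0→0, 0→0, 128 − 62.72 = 65.28→65) → #000041
86%: (0→0, 0→0, 128 − 110.08 = 17.92→18) → #000012
93%: (0→0, 0→0, 128 − 119.04 = 8.96→9) → #000009
94%: (0→0, 0→0, 128 − 120.32 = 7.68→8) → #000008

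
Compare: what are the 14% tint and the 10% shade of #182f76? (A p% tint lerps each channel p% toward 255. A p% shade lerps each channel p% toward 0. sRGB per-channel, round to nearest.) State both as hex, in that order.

#182f76 is rgb(24, 47, 118).
14% tint:
  R: 24 + 0.14×(255−24) = 24 + 32.34 = 56.34 → 56
  G: 47 + 0.14×(255−47) = 47 + 29.12 = 76.12 → 76
  B: 118 + 0.14×(255−118) = 118 + 19.18 = 137.18 → 137
  → #384c89
10% shade:
  R: 24 − 2.4 = 21.6 → 22
  G: 47 − 4.7 = 42.3 → 42
  B: 118 − 11.8 = 106.2 → 106
  → #162a6a

#384c89, #162a6a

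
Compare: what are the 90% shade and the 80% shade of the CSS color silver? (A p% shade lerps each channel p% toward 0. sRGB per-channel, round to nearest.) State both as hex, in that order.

#131313, #262626

CSS silver is rgb(192, 192, 192).
90% shade:
  R: 192 + 0.9×(0−192) = 192 − 172.8 = 19.2 → 19
  G: 192 + 0.9×(0−192) = 192 − 172.8 = 19.2 → 19
  B: 192 − 172.8 = 19.2 → 19
  → #131313
80% shade:
  R: 192 − 153.6 = 38.4 → 38
  G: 192 + 0.8×(0−192) = 192 − 153.6 = 38.4 → 38
  B: 192 + 0.8×(0−192) = 192 − 153.6 = 38.4 → 38
  → #262626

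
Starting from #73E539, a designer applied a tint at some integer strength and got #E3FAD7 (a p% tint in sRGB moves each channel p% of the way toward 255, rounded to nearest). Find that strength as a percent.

#73E539 is rgb(115, 229, 57); #E3FAD7 is rgb(227, 250, 215).
On the B channel (widest range): 215 ≈ 57 + (p/100)(255 − 57), so p ≈ 100×(215 − 57)/(255 − 57) = 15800/198 = 79.80.
p = 80 reproduces all three channels after rounding.

80%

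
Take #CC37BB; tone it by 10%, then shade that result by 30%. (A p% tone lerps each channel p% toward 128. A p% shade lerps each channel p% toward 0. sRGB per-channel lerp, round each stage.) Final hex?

#CC37BB is rgb(204, 55, 187).
Lerp each channel 10% toward 128:
  R: 204 + 0.1×(128−204) = 204 − 7.6 = 196.4 → 196
  G: 55 + 7.3 = 62.3 → 62
  B: 187 + 0.1×(128−187) = 187 − 5.9 = 181.1 → 181
After the tone: rgb(196, 62, 181) = #C43EB5.
A 30% shade moves each channel 30% toward 0:
  R: 196 − 58.8 = 137.2 → 137
  G: 62 − 18.6 = 43.4 → 43
  B: 181 + 0.3×(0−181) = 181 − 54.3 = 126.7 → 127
rgb(137, 43, 127) = #892B7F.

#892B7F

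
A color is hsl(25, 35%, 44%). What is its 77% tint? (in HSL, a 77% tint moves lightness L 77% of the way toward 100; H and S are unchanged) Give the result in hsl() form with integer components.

hsl(25, 35%, 87%)

L moves 77% from 44 toward 100: 44 + 43.12 = 87.12 → 87.
H and S are unchanged.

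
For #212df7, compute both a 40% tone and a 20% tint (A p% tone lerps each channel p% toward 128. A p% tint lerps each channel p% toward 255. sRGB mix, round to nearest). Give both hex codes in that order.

#212df7 is rgb(33, 45, 247).
40% tone:
  R: 33 + 0.4×(128−33) = 33 + 38 = 71 → 71
  G: 45 + 0.4×(128−45) = 45 + 33.2 = 78.2 → 78
  B: 247 − 47.6 = 199.4 → 199
  → #474ec7
20% tint:
  R: 33 + 0.2×(255−33) = 33 + 44.4 = 77.4 → 77
  G: 45 + 0.2×(255−45) = 45 + 42 = 87 → 87
  B: 247 + 1.6 = 248.6 → 249
  → #4d57f9

#474ec7, #4d57f9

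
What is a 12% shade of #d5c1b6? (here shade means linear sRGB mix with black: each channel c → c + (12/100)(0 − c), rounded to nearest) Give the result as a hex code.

#bbaaa0

#d5c1b6 is rgb(213, 193, 182).
A 12% shade moves each channel 12% toward 0:
  R: 213 + 0.12×(0−213) = 213 − 25.56 = 187.44 → 187
  G: 193 − 23.16 = 169.84 → 170
  B: 182 + 0.12×(0−182) = 182 − 21.84 = 160.16 → 160
rgb(187, 170, 160) = #bbaaa0.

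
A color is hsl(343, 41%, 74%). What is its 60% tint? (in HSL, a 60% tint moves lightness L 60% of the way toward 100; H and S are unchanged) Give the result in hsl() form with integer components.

L moves 60% from 74 toward 100: 74 + 15.6 = 89.6 → 90.
H and S are unchanged.

hsl(343, 41%, 90%)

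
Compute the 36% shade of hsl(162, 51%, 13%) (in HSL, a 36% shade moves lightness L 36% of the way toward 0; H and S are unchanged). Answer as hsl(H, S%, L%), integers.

L moves 36% from 13 toward 0: 13 − 4.68 = 8.32 → 8.
H and S are unchanged.

hsl(162, 51%, 8%)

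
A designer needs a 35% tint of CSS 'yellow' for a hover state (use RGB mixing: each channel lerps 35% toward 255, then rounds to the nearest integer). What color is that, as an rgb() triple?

CSS yellow is rgb(255, 255, 0).
A 35% tint moves each channel 35% toward 255:
  R: 255 + 0.35×(255−255) = 255 + 0 = 255 → 255
  G: 255 + 0 = 255 → 255
  B: 0 + 0.35×(255−0) = 0 + 89.25 = 89.25 → 89

rgb(255, 255, 89)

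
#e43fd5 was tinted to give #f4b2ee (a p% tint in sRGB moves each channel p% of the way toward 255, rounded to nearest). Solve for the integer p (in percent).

60%

#e43fd5 is rgb(228, 63, 213); #f4b2ee is rgb(244, 178, 238).
On the G channel (widest range): 178 ≈ 63 + (p/100)(255 − 63), so p ≈ 100×(178 − 63)/(255 − 63) = 11500/192 = 59.90.
p = 60 reproduces all three channels after rounding.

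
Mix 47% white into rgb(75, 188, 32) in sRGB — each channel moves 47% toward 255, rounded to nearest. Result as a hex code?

#A0DB89

Lerp each channel 47% toward 255:
  R: 75 + 0.47×(255−75) = 75 + 84.6 = 159.6 → 160
  G: 188 + 31.49 = 219.49 → 219
  B: 32 + 104.81 = 136.81 → 137
rgb(160, 219, 137) = #A0DB89.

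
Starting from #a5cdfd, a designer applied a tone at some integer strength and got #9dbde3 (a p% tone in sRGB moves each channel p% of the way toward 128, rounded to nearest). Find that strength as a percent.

#a5cdfd is rgb(165, 205, 253); #9dbde3 is rgb(157, 189, 227).
On the B channel (widest range): 227 ≈ 253 + (p/100)(128 − 253), so p ≈ 100×(227 − 253)/(128 − 253) = -2600/-125 = 20.80.
p = 21 reproduces all three channels after rounding.

21%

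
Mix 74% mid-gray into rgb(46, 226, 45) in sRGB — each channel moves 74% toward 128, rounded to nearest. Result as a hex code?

Lerp each channel 74% toward 128:
  R: 46 + 60.68 = 106.68 → 107
  G: 226 + 0.74×(128−226) = 226 − 72.52 = 153.48 → 153
  B: 45 + 0.74×(128−45) = 45 + 61.42 = 106.42 → 106
rgb(107, 153, 106) = #6B996A.

#6B996A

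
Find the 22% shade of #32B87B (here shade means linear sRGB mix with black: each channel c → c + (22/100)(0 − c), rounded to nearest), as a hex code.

#279060

#32B87B is rgb(50, 184, 123).
Per channel, c → c + 0.22(0 − c):
  R: 50 + 0.22×(0−50) = 50 − 11 = 39 → 39
  G: 184 + 0.22×(0−184) = 184 − 40.48 = 143.52 → 144
  B: 123 + 0.22×(0−123) = 123 − 27.06 = 95.94 → 96
rgb(39, 144, 96) = #279060.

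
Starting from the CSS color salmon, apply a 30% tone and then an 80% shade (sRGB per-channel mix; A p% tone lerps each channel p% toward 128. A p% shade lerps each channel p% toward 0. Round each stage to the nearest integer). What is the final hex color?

CSS salmon is rgb(250, 128, 114).
Lerp each channel 30% toward 128:
  R: 250 + 0.3×(128−250) = 250 − 36.6 = 213.4 → 213
  G: 128 + 0.3×(128−128) = 128 + 0 = 128 → 128
  B: 114 + 0.3×(128−114) = 114 + 4.2 = 118.2 → 118
After the tone: rgb(213, 128, 118) = #d58076.
Per channel, c → c + 0.8(0 − c):
  R: 213 − 170.4 = 42.6 → 43
  G: 128 + 0.8×(0−128) = 128 − 102.4 = 25.6 → 26
  B: 118 − 94.4 = 23.6 → 24
rgb(43, 26, 24) = #2b1a18.

#2b1a18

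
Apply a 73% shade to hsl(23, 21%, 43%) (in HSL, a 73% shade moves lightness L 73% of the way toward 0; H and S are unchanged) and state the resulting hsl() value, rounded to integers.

L moves 73% from 43 toward 0: 43 − 31.39 = 11.61 → 12.
H and S are unchanged.

hsl(23, 21%, 12%)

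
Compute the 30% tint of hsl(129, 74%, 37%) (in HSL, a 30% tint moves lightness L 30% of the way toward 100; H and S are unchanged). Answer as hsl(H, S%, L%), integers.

L moves 30% from 37 toward 100: 37 + 18.9 = 55.9 → 56.
H and S are unchanged.

hsl(129, 74%, 56%)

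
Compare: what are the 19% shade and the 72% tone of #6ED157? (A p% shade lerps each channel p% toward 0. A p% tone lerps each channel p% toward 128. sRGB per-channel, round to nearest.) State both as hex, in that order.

#6ED157 is rgb(110, 209, 87).
19% shade:
  R: 110 + 0.19×(0−110) = 110 − 20.9 = 89.1 → 89
  G: 209 − 39.71 = 169.29 → 169
  B: 87 + 0.19×(0−87) = 87 − 16.53 = 70.47 → 70
  → #59A946
72% tone:
  R: 110 + 0.72×(128−110) = 110 + 12.96 = 122.96 → 123
  G: 209 − 58.32 = 150.68 → 151
  B: 87 + 29.52 = 116.52 → 117
  → #7B9775

#59A946, #7B9775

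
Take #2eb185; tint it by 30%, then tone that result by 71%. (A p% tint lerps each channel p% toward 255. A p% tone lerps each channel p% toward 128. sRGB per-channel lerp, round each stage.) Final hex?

#7a958c

#2eb185 is rgb(46, 177, 133).
Lerp each channel 30% toward 255:
  R: 46 + 0.3×(255−46) = 46 + 62.7 = 108.7 → 109
  G: 177 + 0.3×(255−177) = 177 + 23.4 = 200.4 → 200
  B: 133 + 36.6 = 169.6 → 170
After the tint: rgb(109, 200, 170) = #6dc8aa.
Lerp each channel 71% toward 128:
  R: 109 + 13.49 = 122.49 → 122
  G: 200 + 0.71×(128−200) = 200 − 51.12 = 148.88 → 149
  B: 170 − 29.82 = 140.18 → 140
rgb(122, 149, 140) = #7a958c.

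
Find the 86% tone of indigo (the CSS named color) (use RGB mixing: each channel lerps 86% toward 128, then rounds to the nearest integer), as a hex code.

CSS indigo is rgb(75, 0, 130).
An 86% tone moves each channel 86% toward 128:
  R: 75 + 45.58 = 120.58 → 121
  G: 0 + 110.08 = 110.08 → 110
  B: 130 − 1.72 = 128.28 → 128
rgb(121, 110, 128) = #796E80.

#796E80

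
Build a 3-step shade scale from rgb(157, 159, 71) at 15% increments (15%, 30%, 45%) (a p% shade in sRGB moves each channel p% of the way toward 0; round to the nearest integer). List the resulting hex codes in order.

15%: (157 − 23.55 = 133.45→133, 159 − 23.85 = 135.15→135, 71 − 10.65 = 60.35→60) → #85873C
30%: (157 − 47.1 = 109.9→110, 159 − 47.7 = 111.3→111, 71 − 21.3 = 49.7→50) → #6E6F32
45%: (157 − 70.65 = 86.35→86, 159 − 71.55 = 87.45→87, 71 − 31.95 = 39.05→39) → #565727

#85873C, #6E6F32, #565727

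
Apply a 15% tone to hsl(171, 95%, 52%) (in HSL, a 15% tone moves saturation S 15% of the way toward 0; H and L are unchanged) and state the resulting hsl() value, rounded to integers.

hsl(171, 81%, 52%)

S moves 15% from 95 toward 0: 95 − 14.25 = 80.75 → 81.
H and L are unchanged.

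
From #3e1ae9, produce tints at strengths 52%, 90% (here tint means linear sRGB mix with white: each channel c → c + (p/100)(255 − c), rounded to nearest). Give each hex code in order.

#3e1ae9 is rgb(62, 26, 233).
52%: (62 + 100.36 = 162.36→162, 26 + 119.08 = 145.08→145, 233 + 11.44 = 244.44→244) → #a291f4
90%: (62 + 173.7 = 235.7→236, 26 + 206.1 = 232.1→232, 233 + 19.8 = 252.8→253) → #ece8fd

#a291f4, #ece8fd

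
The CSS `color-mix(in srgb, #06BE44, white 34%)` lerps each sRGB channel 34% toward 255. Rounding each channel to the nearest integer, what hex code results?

#06BE44 is rgb(6, 190, 68).
A 34% tint moves each channel 34% toward 255:
  R: 6 + 84.66 = 90.66 → 91
  G: 190 + 0.34×(255−190) = 190 + 22.1 = 212.1 → 212
  B: 68 + 63.58 = 131.58 → 132
rgb(91, 212, 132) = #5BD484.

#5BD484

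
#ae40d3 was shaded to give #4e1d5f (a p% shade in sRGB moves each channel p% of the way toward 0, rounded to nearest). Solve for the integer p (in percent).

#ae40d3 is rgb(174, 64, 211); #4e1d5f is rgb(78, 29, 95).
On the B channel (widest range): 95 ≈ 211 + (p/100)(0 − 211), so p ≈ 100×(95 − 211)/(0 − 211) = -11600/-211 = 54.98.
p = 55 reproduces all three channels after rounding.

55%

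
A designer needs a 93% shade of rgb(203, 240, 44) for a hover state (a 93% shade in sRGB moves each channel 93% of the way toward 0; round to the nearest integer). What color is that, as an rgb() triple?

rgb(14, 17, 3)

Per channel, c → c + 0.93(0 − c):
  R: 203 + 0.93×(0−203) = 203 − 188.79 = 14.21 → 14
  G: 240 + 0.93×(0−240) = 240 − 223.2 = 16.8 → 17
  B: 44 − 40.92 = 3.08 → 3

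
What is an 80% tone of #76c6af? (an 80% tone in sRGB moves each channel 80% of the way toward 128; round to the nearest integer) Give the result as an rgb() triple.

#76c6af is rgb(118, 198, 175).
Lerp each channel 80% toward 128:
  R: 118 + 8 = 126 → 126
  G: 198 − 56 = 142 → 142
  B: 175 − 37.6 = 137.4 → 137

rgb(126, 142, 137)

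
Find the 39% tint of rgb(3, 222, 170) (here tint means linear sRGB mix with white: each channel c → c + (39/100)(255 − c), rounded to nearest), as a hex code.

#65EBCB

Per channel, c → c + 0.39(255 − c):
  R: 3 + 0.39×(255−3) = 3 + 98.28 = 101.28 → 101
  G: 222 + 12.87 = 234.87 → 235
  B: 170 + 33.15 = 203.15 → 203
rgb(101, 235, 203) = #65EBCB.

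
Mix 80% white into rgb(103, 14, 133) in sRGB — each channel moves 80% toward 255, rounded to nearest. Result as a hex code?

#E1CFE7

Lerp each channel 80% toward 255:
  R: 103 + 0.8×(255−103) = 103 + 121.6 = 224.6 → 225
  G: 14 + 0.8×(255−14) = 14 + 192.8 = 206.8 → 207
  B: 133 + 0.8×(255−133) = 133 + 97.6 = 230.6 → 231
rgb(225, 207, 231) = #E1CFE7.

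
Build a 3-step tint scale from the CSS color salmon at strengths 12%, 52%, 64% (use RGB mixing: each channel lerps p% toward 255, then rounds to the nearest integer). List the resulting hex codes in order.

#FB8F83, #FDC2BB, #FDD1CC

CSS salmon is rgb(250, 128, 114).
12%: (250 + 0.6 = 250.6→251, 128 + 15.24 = 143.24→143, 114 + 16.92 = 130.92→131) → #FB8F83
52%: (250 + 2.6 = 252.6→253, 128 + 66.04 = 194.04→194, 114 + 73.32 = 187.32→187) → #FDC2BB
64%: (250 + 3.2 = 253.2→253, 128 + 81.28 = 209.28→209, 114 + 90.24 = 204.24→204) → #FDD1CC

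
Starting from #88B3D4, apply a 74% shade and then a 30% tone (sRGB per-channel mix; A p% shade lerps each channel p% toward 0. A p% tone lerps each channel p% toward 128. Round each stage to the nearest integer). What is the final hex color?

#3F474D

#88B3D4 is rgb(136, 179, 212).
A 74% shade moves each channel 74% toward 0:
  R: 136 − 100.64 = 35.36 → 35
  G: 179 − 132.46 = 46.54 → 47
  B: 212 + 0.74×(0−212) = 212 − 156.88 = 55.12 → 55
After the shade: rgb(35, 47, 55) = #232F37.
Lerp each channel 30% toward 128:
  R: 35 + 0.3×(128−35) = 35 + 27.9 = 62.9 → 63
  G: 47 + 0.3×(128−47) = 47 + 24.3 = 71.3 → 71
  B: 55 + 0.3×(128−55) = 55 + 21.9 = 76.9 → 77
rgb(63, 71, 77) = #3F474D.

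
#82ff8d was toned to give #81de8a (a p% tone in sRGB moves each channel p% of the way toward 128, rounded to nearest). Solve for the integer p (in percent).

26%

#82ff8d is rgb(130, 255, 141); #81de8a is rgb(129, 222, 138).
On the G channel (widest range): 222 ≈ 255 + (p/100)(128 − 255), so p ≈ 100×(222 − 255)/(128 − 255) = -3300/-127 = 25.98.
p = 26 reproduces all three channels after rounding.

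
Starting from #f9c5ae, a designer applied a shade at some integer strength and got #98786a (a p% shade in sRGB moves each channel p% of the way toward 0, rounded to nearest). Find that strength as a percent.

#f9c5ae is rgb(249, 197, 174); #98786a is rgb(152, 120, 106).
On the R channel (widest range): 152 ≈ 249 + (p/100)(0 − 249), so p ≈ 100×(152 − 249)/(0 − 249) = -9700/-249 = 38.96.
p = 39 reproduces all three channels after rounding.

39%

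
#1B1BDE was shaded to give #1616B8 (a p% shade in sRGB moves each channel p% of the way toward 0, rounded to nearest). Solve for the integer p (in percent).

17%

#1B1BDE is rgb(27, 27, 222); #1616B8 is rgb(22, 22, 184).
On the B channel (widest range): 184 ≈ 222 + (p/100)(0 − 222), so p ≈ 100×(184 − 222)/(0 − 222) = -3800/-222 = 17.12.
p = 17 reproduces all three channels after rounding.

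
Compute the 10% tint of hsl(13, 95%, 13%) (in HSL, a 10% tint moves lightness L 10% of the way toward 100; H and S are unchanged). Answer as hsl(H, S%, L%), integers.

L moves 10% from 13 toward 100: 13 + 8.7 = 21.7 → 22.
H and S are unchanged.

hsl(13, 95%, 22%)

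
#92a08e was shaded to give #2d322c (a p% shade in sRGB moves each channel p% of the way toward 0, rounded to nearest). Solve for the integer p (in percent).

#92a08e is rgb(146, 160, 142); #2d322c is rgb(45, 50, 44).
On the G channel (widest range): 50 ≈ 160 + (p/100)(0 − 160), so p ≈ 100×(50 − 160)/(0 − 160) = -11000/-160 = 68.75.
p = 69 reproduces all three channels after rounding.

69%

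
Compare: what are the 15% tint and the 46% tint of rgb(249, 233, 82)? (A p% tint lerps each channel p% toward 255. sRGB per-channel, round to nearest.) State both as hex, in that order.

#FAEC6C, #FCF3A2

15% tint:
  R: 249 + 0.15×(255−249) = 249 + 0.9 = 249.9 → 250
  G: 233 + 0.15×(255−233) = 233 + 3.3 = 236.3 → 236
  B: 82 + 25.95 = 107.95 → 108
  → #FAEC6C
46% tint:
  R: 249 + 0.46×(255−249) = 249 + 2.76 = 251.76 → 252
  G: 233 + 10.12 = 243.12 → 243
  B: 82 + 0.46×(255−82) = 82 + 79.58 = 161.58 → 162
  → #FCF3A2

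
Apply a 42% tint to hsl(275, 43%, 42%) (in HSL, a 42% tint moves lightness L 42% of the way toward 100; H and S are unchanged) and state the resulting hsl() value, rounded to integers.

L moves 42% from 42 toward 100: 42 + 24.36 = 66.36 → 66.
H and S are unchanged.

hsl(275, 43%, 66%)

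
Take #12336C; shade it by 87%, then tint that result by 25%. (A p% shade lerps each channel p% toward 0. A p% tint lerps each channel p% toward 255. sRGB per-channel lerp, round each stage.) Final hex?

#41454A

#12336C is rgb(18, 51, 108).
Per channel, c → c + 0.87(0 − c):
  R: 18 − 15.66 = 2.34 → 2
  G: 51 + 0.87×(0−51) = 51 − 44.37 = 6.63 → 7
  B: 108 + 0.87×(0−108) = 108 − 93.96 = 14.04 → 14
After the shade: rgb(2, 7, 14) = #02070E.
Per channel, c → c + 0.25(255 − c):
  R: 2 + 63.25 = 65.25 → 65
  G: 7 + 0.25×(255−7) = 7 + 62 = 69 → 69
  B: 14 + 0.25×(255−14) = 14 + 60.25 = 74.25 → 74
rgb(65, 69, 74) = #41454A.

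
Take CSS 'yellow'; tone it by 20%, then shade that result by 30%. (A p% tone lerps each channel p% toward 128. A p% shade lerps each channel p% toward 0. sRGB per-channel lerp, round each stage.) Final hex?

#a1a112

CSS yellow is rgb(255, 255, 0).
A 20% tone moves each channel 20% toward 128:
  R: 255 + 0.2×(128−255) = 255 − 25.4 = 229.6 → 230
  G: 255 + 0.2×(128−255) = 255 − 25.4 = 229.6 → 230
  B: 0 + 25.6 = 25.6 → 26
After the tone: rgb(230, 230, 26) = #e6e61a.
Lerp each channel 30% toward 0:
  R: 230 + 0.3×(0−230) = 230 − 69 = 161 → 161
  G: 230 + 0.3×(0−230) = 230 − 69 = 161 → 161
  B: 26 − 7.8 = 18.2 → 18
rgb(161, 161, 18) = #a1a112.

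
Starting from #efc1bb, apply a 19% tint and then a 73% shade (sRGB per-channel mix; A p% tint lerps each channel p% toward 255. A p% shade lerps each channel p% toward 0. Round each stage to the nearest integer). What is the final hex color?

#efc1bb is rgb(239, 193, 187).
Per channel, c → c + 0.19(255 − c):
  R: 239 + 0.19×(255−239) = 239 + 3.04 = 242.04 → 242
  G: 193 + 11.78 = 204.78 → 205
  B: 187 + 0.19×(255−187) = 187 + 12.92 = 199.92 → 200
After the tint: rgb(242, 205, 200) = #f2cdc8.
A 73% shade moves each channel 73% toward 0:
  R: 242 − 176.66 = 65.34 → 65
  G: 205 + 0.73×(0−205) = 205 − 149.65 = 55.35 → 55
  B: 200 − 146 = 54 → 54
rgb(65, 55, 54) = #413736.

#413736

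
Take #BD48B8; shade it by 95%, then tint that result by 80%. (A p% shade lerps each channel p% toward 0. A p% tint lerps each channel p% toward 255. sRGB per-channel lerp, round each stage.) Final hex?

#BD48B8 is rgb(189, 72, 184).
Lerp each channel 95% toward 0:
  R: 189 − 179.55 = 9.45 → 9
  G: 72 + 0.95×(0−72) = 72 − 68.4 = 3.6 → 4
  B: 184 − 174.8 = 9.2 → 9
After the shade: rgb(9, 4, 9) = #090409.
An 80% tint moves each channel 80% toward 255:
  R: 9 + 196.8 = 205.8 → 206
  G: 4 + 0.8×(255−4) = 4 + 200.8 = 204.8 → 205
  B: 9 + 0.8×(255−9) = 9 + 196.8 = 205.8 → 206
rgb(206, 205, 206) = #CECDCE.

#CECDCE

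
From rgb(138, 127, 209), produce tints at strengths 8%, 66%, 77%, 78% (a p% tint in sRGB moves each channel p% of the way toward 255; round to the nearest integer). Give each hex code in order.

#9389d5, #d7d3ef, #e4e2f4, #e5e3f5

8%: (138 + 9.36 = 147.36→147, 127 + 10.24 = 137.24→137, 209 + 3.68 = 212.68→213) → #9389d5
66%: (138 + 77.22 = 215.22→215, 127 + 84.48 = 211.48→211, 209 + 30.36 = 239.36→239) → #d7d3ef
77%: (138 + 90.09 = 228.09→228, 127 + 98.56 = 225.56→226, 209 + 35.42 = 244.42→244) → #e4e2f4
78%: (138 + 91.26 = 229.26→229, 127 + 99.84 = 226.84→227, 209 + 35.88 = 244.88→245) → #e5e3f5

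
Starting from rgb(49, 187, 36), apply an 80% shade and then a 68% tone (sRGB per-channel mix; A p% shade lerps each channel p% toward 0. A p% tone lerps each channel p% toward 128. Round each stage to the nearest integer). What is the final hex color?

#5A6359

An 80% shade moves each channel 80% toward 0:
  R: 49 − 39.2 = 9.8 → 10
  G: 187 + 0.8×(0−187) = 187 − 149.6 = 37.4 → 37
  B: 36 + 0.8×(0−36) = 36 − 28.8 = 7.2 → 7
After the shade: rgb(10, 37, 7) = #0A2507.
Per channel, c → c + 0.68(128 − c):
  R: 10 + 0.68×(128−10) = 10 + 80.24 = 90.24 → 90
  G: 37 + 61.88 = 98.88 → 99
  B: 7 + 82.28 = 89.28 → 89
rgb(90, 99, 89) = #5A6359.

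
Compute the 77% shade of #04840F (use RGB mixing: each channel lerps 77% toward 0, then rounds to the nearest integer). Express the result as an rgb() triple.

#04840F is rgb(4, 132, 15).
Lerp each channel 77% toward 0:
  R: 4 − 3.08 = 0.92 → 1
  G: 132 + 0.77×(0−132) = 132 − 101.64 = 30.36 → 30
  B: 15 − 11.55 = 3.45 → 3

rgb(1, 30, 3)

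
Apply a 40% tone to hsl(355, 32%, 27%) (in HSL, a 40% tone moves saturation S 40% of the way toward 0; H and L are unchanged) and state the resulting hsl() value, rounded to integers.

S moves 40% from 32 toward 0: 32 − 12.8 = 19.2 → 19.
H and L are unchanged.

hsl(355, 19%, 27%)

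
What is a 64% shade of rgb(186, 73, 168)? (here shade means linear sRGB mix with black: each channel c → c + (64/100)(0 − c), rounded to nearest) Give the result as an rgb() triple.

Lerp each channel 64% toward 0:
  R: 186 − 119.04 = 66.96 → 67
  G: 73 − 46.72 = 26.28 → 26
  B: 168 + 0.64×(0−168) = 168 − 107.52 = 60.48 → 60

rgb(67, 26, 60)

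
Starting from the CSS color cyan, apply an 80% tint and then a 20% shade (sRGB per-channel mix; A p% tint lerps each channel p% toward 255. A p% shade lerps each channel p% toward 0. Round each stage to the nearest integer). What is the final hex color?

CSS cyan is rgb(0, 255, 255).
Lerp each channel 80% toward 255:
  R: 0 + 204 = 204 → 204
  G: 255 + 0.8×(255−255) = 255 + 0 = 255 → 255
  B: 255 + 0 = 255 → 255
After the tint: rgb(204, 255, 255) = #CCFFFF.
Per channel, c → c + 0.2(0 − c):
  R: 204 + 0.2×(0−204) = 204 − 40.8 = 163.2 → 163
  G: 255 − 51 = 204 → 204
  B: 255 − 51 = 204 → 204
rgb(163, 204, 204) = #A3CCCC.

#A3CCCC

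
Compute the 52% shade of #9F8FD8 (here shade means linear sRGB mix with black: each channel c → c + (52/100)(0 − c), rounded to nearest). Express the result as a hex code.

#4C4568

#9F8FD8 is rgb(159, 143, 216).
Per channel, c → c + 0.52(0 − c):
  R: 159 + 0.52×(0−159) = 159 − 82.68 = 76.32 → 76
  G: 143 − 74.36 = 68.64 → 69
  B: 216 + 0.52×(0−216) = 216 − 112.32 = 103.68 → 104
rgb(76, 69, 104) = #4C4568.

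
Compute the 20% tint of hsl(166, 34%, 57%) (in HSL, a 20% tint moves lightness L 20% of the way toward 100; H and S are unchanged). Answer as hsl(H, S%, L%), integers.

hsl(166, 34%, 66%)

L moves 20% from 57 toward 100: 57 + 8.6 = 65.6 → 66.
H and S are unchanged.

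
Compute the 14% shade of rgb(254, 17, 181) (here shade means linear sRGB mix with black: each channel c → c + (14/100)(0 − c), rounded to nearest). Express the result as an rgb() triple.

rgb(218, 15, 156)

Per channel, c → c + 0.14(0 − c):
  R: 254 − 35.56 = 218.44 → 218
  G: 17 + 0.14×(0−17) = 17 − 2.38 = 14.62 → 15
  B: 181 − 25.34 = 155.66 → 156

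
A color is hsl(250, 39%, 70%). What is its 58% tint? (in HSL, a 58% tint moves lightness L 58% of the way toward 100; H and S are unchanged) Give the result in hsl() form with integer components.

hsl(250, 39%, 87%)

L moves 58% from 70 toward 100: 70 + 17.4 = 87.4 → 87.
H and S are unchanged.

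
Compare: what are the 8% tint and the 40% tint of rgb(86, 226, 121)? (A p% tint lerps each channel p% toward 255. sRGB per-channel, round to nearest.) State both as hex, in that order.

8% tint:
  R: 86 + 13.52 = 99.52 → 100
  G: 226 + 2.32 = 228.32 → 228
  B: 121 + 0.08×(255−121) = 121 + 10.72 = 131.72 → 132
  → #64e484
40% tint:
  R: 86 + 67.6 = 153.6 → 154
  G: 226 + 11.6 = 237.6 → 238
  B: 121 + 53.6 = 174.6 → 175
  → #9aeeaf

#64e484, #9aeeaf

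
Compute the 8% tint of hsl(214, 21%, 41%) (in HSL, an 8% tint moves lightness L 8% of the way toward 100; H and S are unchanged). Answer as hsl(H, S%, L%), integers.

hsl(214, 21%, 46%)

L moves 8% from 41 toward 100: 41 + 4.72 = 45.72 → 46.
H and S are unchanged.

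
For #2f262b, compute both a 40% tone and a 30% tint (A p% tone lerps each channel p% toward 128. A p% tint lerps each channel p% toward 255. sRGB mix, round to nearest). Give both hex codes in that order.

#4f4a4d, #6d676b

#2f262b is rgb(47, 38, 43).
40% tone:
  R: 47 + 0.4×(128−47) = 47 + 32.4 = 79.4 → 79
  G: 38 + 0.4×(128−38) = 38 + 36 = 74 → 74
  B: 43 + 0.4×(128−43) = 43 + 34 = 77 → 77
  → #4f4a4d
30% tint:
  R: 47 + 62.4 = 109.4 → 109
  G: 38 + 0.3×(255−38) = 38 + 65.1 = 103.1 → 103
  B: 43 + 0.3×(255−43) = 43 + 63.6 = 106.6 → 107
  → #6d676b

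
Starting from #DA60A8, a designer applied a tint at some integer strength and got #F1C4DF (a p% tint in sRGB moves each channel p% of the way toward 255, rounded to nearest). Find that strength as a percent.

63%

#DA60A8 is rgb(218, 96, 168); #F1C4DF is rgb(241, 196, 223).
On the G channel (widest range): 196 ≈ 96 + (p/100)(255 − 96), so p ≈ 100×(196 − 96)/(255 − 96) = 10000/159 = 62.89.
p = 63 reproduces all three channels after rounding.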